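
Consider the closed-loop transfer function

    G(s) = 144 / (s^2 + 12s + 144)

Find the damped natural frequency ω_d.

Comparing s^2 + 12s + 144 to s^2 + 2ζωₙs + ωₙ²: ωₙ = 12 rad/s and ζ = 12/(2·12) = 0.5.
ζωₙ = 12/2 = 6, so ω_d = ωₙ√(1−ζ²) = √(ωₙ² − (ζωₙ)²) = √(144 − 6²) = √108 ≈ 10.39 rad/s.

ω_d ≈ 10.39 rad/s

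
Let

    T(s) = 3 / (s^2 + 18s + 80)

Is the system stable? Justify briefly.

stable

The denominator s^2 + 18s + 80 factors as (s + 8)(s + 10), giving poles at s = -8, -10.
Since all poles lie strictly in the left half-plane, the system is stable.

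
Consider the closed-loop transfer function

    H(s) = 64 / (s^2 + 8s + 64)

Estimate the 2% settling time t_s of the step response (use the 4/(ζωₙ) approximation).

Comparing s^2 + 8s + 64 to s^2 + 2ζωₙs + ωₙ²: ωₙ = 8 rad/s and ζ = 8/(2·8) = 0.5.
ζωₙ = 8/2 = 4, so t_s ≈ 4/(ζωₙ) = 4/4 = 1 s.

t_s ≈ 1 s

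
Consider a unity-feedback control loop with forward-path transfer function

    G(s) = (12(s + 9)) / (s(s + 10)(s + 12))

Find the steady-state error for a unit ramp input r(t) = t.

e_ss = 1.111

G(s) has one pole at the origin.
This is a Type 1 system. Kv = lim_{s→0} s·G(s) = 108/120 = 9/10.
e_ss = 1/Kv = 1/(9/10) = 10/9 ≈ 1.111.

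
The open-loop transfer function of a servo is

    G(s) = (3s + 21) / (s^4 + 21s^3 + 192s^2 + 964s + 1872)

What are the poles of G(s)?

The poles are the roots of the denominator s^4 + 21s^3 + 192s^2 + 964s + 1872 = 0.
Trying s = -4: the polynomial evaluates to 0, so (s + 4) is a factor.
Dividing out leaves s^3 + 17s^2 + 124s + 468 = 0.
This factors further as (s^2 + 8s + 52)(s + 9) = 0.

s = -4, -4 ± 6j, -9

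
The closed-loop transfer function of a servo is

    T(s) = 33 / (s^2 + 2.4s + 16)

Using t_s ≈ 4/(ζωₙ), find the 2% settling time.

Comparing s^2 + 2.4s + 16 to s^2 + 2ζωₙs + ωₙ²: ωₙ = 4 rad/s and ζ = 2.4/(2·4) = 0.3.
ζωₙ = 2.4/2 = 1.2, so t_s ≈ 4/(ζωₙ) = 4/1.2 ≈ 3.333 s.

t_s ≈ 3.333 s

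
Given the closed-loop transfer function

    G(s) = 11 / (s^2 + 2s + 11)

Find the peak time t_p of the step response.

t_p ≈ 0.9935 s

Comparing s^2 + 2s + 11 to s^2 + 2ζωₙs + ωₙ²: ωₙ = √11 ≈ 3.317 rad/s and ζ = 2/(2·√11) ≈ 0.3015.
ζωₙ = 2/2 = 1, so ω_d = ωₙ√(1−ζ²) = √(ωₙ² − (ζωₙ)²) = √(11 − 1²) = √10 ≈ 3.162 rad/s.
t_p = π/ω_d = π/3.162 ≈ 0.9935 s.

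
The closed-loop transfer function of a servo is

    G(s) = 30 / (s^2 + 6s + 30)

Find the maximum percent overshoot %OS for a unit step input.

%OS ≈ 12.8%

Comparing s^2 + 6s + 30 to s^2 + 2ζωₙs + ωₙ²: ωₙ = √30 ≈ 5.477 rad/s and ζ = 6/(2·√30) ≈ 0.5477.
%OS = 100·exp(−πζ/√(1−ζ²)) = 100·exp(−π·0.5477/√(1−0.5477²)) ≈ 12.8%.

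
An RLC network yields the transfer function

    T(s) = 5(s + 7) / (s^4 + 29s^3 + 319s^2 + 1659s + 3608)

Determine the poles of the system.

The poles are the roots of the denominator s^4 + 29s^3 + 319s^2 + 1659s + 3608 = 0.
Trying s = -8: the polynomial evaluates to 0, so (s + 8) is a factor.
Dividing out leaves s^3 + 21s^2 + 151s + 451 = 0.
This factors further as (s^2 + 10s + 41)(s + 11) = 0.

s = -5 + 4j, -5 - 4j, -8, -11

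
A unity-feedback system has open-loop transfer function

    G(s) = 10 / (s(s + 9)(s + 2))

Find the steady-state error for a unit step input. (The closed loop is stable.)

e_ss = 0

G(s) has one pole at the origin.
This is a Type 1 system; for a step input the steady-state error is zero.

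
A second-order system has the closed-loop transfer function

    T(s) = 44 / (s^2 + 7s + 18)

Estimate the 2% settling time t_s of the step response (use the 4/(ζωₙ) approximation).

t_s ≈ 1.143 s

Comparing s^2 + 7s + 18 to s^2 + 2ζωₙs + ωₙ²: ωₙ = √18 ≈ 4.243 rad/s and ζ = 7/(2·√18) ≈ 0.8250.
ζωₙ = 7/2 = 3.5, so t_s ≈ 4/(ζωₙ) = 4/3.5 ≈ 1.143 s.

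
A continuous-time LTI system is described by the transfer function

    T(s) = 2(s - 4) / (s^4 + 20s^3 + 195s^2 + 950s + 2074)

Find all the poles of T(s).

The poles are the roots of the denominator s^4 + 20s^3 + 195s^2 + 950s + 2074 = 0.
No real roots exist; factor into two real quadratics: (s^2 + 10s + 34)(s^2 + 10s + 61) = 0.
Each quadratic gives a conjugate pair via the quadratic formula.

s = -5 ± 3j, -5 ± 6j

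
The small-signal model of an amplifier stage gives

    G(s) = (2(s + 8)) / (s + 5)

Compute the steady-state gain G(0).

At s = 0 each factor (s + a) contributes a and each (s^2 + bs + c) contributes c.
G(0) = 2·(8) / ((5)) = 16/5 = 16/5.

G(0) = 16/5 ≈ 3.200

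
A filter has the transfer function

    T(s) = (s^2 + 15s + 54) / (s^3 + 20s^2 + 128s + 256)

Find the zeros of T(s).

s = -9, -6

Set the numerator to zero: s^2 + 15s + 54 = 0.
Factoring: (s + 9)(s + 6) = 0.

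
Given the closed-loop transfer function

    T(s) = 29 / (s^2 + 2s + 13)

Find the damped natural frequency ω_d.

Comparing s^2 + 2s + 13 to s^2 + 2ζωₙs + ωₙ²: ωₙ = √13 ≈ 3.606 rad/s and ζ = 2/(2·√13) ≈ 0.2774.
ζωₙ = 2/2 = 1, so ω_d = ωₙ√(1−ζ²) = √(ωₙ² − (ζωₙ)²) = √(13 − 1²) = √12 ≈ 3.464 rad/s.

ω_d ≈ 3.464 rad/s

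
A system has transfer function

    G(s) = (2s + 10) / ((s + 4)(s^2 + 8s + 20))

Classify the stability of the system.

The poles can be read from the denominator factors: s = -4, -4 ± 2j.
Since all poles lie strictly in the left half-plane, the system is stable.

stable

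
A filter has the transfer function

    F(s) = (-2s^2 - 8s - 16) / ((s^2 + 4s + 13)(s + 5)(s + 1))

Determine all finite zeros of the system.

s = -2 ± 2j

Set the numerator to zero: -2s^2 - 8s - 16 = 0, i.e. -2·(s^2 + 4s + 8) = 0.
Factoring: (s^2 + 4s + 8) = 0.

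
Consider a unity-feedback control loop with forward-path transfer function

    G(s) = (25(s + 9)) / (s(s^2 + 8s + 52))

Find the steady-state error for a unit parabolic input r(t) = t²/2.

e_ss = ∞

G(s) has one pole at the origin.
This is a Type 1 system; Ka = lim_{s→0} s^2·G(s) = 0, so the steady-state error for a parabola input is infinite.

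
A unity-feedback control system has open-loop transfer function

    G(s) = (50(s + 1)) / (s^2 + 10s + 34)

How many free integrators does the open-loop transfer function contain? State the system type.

Type 0

The denominator has no factor of s at the origin — no free integrator — so this is a Type 0 system.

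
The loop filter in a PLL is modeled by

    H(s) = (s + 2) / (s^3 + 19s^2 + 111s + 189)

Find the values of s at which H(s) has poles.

The poles are the roots of the denominator s^3 + 19s^2 + 111s + 189 = 0.
Trying s = -3: the polynomial evaluates to 0, so (s + 3) is a factor.
Dividing out leaves s^2 + 16s + 63 = 0.
Factoring the quadratic: (s + 7)(s + 9) = 0.

s = -3, -7, -9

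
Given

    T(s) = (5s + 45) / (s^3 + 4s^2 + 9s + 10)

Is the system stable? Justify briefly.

The denominator s^3 + 4s^2 + 9s + 10 factors as (s^2 + 2s + 5)(s + 2), giving poles at s = -1 ± 2j, -2.
Since all poles lie strictly in the left half-plane, the system is stable.

stable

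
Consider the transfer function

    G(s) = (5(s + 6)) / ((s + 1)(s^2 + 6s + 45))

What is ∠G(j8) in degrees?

∠G(j8) ≈ -141.3°

At s = j8: numerator = 30 + j40, denominator = -403 - j104.
∠G = ∠num − ∠den = 53.130° − (-165.53°) = 218.7°, which wraps to -141.3°.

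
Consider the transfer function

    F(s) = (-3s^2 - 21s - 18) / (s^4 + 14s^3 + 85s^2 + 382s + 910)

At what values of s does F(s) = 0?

Set the numerator to zero: -3s^2 - 21s - 18 = 0, i.e. -3·(s^2 + 7s + 6) = 0.
Factoring: (s + 6)(s + 1) = 0.

s = -6, -1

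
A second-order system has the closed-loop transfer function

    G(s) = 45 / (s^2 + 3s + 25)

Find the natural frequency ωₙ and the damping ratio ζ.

Compare the denominator to the standard form s^2 + 2ζωₙs + ωₙ².
ωₙ² = 25, so ωₙ = 5 rad/s.
2ζωₙ = 3, so ζ = 3/(2·5) = 0.3.

ωₙ = 5 rad/s, ζ = 0.3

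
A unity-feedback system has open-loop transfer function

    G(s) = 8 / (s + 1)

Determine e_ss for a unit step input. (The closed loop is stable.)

e_ss = 0.1111

G(s) has no poles at the origin.
This is a Type 0 system. Kp = lim_{s→0} G(s) = 8/1.
e_ss = 1/(1 + Kp) = 1/(1 + 8) = 1/9 ≈ 0.1111.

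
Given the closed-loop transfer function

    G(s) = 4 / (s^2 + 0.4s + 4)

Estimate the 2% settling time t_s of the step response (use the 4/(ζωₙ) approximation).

Comparing s^2 + 0.4s + 4 to s^2 + 2ζωₙs + ωₙ²: ωₙ = 2 rad/s and ζ = 0.4/(2·2) = 0.1.
ζωₙ = 0.4/2 = 0.2, so t_s ≈ 4/(ζωₙ) = 4/0.2 = 20 s.

t_s ≈ 20 s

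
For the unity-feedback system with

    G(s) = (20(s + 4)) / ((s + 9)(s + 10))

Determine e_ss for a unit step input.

e_ss = 0.5294

G(s) has no poles at the origin.
This is a Type 0 system. Kp = lim_{s→0} G(s) = 80/90 = 8/9.
e_ss = 1/(1 + Kp) = 1/(1 + 8/9) = 9/17 ≈ 0.5294.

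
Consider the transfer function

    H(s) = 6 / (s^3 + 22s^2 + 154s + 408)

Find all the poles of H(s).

s = -5 ± 3j, -12

The poles are the roots of the denominator s^3 + 22s^2 + 154s + 408 = 0.
Trying s = -12: the polynomial evaluates to 0, so (s + 12) is a factor.
Dividing out leaves s^2 + 10s + 34 = 0.
The quadratic formula then gives s = -5 ± 3j.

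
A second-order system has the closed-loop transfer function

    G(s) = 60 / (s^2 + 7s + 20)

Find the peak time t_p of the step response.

t_p ≈ 1.128 s

Comparing s^2 + 7s + 20 to s^2 + 2ζωₙs + ωₙ²: ωₙ = √20 ≈ 4.472 rad/s and ζ = 7/(2·√20) ≈ 0.7826.
ζωₙ = 7/2 = 3.5, so ω_d = ωₙ√(1−ζ²) = √(ωₙ² − (ζωₙ)²) = √(20 − 3.5²) = √7.75 ≈ 2.784 rad/s.
t_p = π/ω_d = π/2.784 ≈ 1.128 s.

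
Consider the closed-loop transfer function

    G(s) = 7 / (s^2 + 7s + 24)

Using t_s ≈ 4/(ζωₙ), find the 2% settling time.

t_s ≈ 1.143 s

Comparing s^2 + 7s + 24 to s^2 + 2ζωₙs + ωₙ²: ωₙ = √24 ≈ 4.899 rad/s and ζ = 7/(2·√24) ≈ 0.7144.
ζωₙ = 7/2 = 3.5, so t_s ≈ 4/(ζωₙ) = 4/3.5 ≈ 1.143 s.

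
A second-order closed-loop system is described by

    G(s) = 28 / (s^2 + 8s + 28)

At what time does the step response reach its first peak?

t_p ≈ 0.9069 s

Comparing s^2 + 8s + 28 to s^2 + 2ζωₙs + ωₙ²: ωₙ = √28 ≈ 5.292 rad/s and ζ = 8/(2·√28) ≈ 0.7559.
ζωₙ = 8/2 = 4, so ω_d = ωₙ√(1−ζ²) = √(ωₙ² − (ζωₙ)²) = √(28 − 4²) = √12 ≈ 3.464 rad/s.
t_p = π/ω_d = π/3.464 ≈ 0.9069 s.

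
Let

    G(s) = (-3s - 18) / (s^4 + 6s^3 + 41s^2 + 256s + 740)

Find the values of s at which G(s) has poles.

The poles are the roots of the denominator s^4 + 6s^3 + 41s^2 + 256s + 740 = 0.
No real roots exist; factor into two real quadratics: (s^2 - 2s + 37)(s^2 + 8s + 20) = 0.
Each quadratic gives a conjugate pair via the quadratic formula.

s = 1 ± 6j, -4 ± 2j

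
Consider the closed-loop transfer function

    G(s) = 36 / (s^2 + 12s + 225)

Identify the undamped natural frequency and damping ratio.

Compare the denominator to the standard form s^2 + 2ζωₙs + ωₙ².
ωₙ² = 225, so ωₙ = 15 rad/s.
2ζωₙ = 12, so ζ = 12/(2·15) = 0.4.
With ζ = 0.4 the response is underdamped.

ωₙ = 15 rad/s, ζ = 0.4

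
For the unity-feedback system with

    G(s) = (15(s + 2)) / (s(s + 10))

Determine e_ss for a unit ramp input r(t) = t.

G(s) has one pole at the origin.
This is a Type 1 system. Kv = lim_{s→0} s·G(s) = 30/10 = 3.
e_ss = 1/Kv = 1/(3) = 1/3 ≈ 0.3333.

e_ss = 0.3333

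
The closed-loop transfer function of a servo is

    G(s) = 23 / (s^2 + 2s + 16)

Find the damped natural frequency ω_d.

Comparing s^2 + 2s + 16 to s^2 + 2ζωₙs + ωₙ²: ωₙ = 4 rad/s and ζ = 2/(2·4) = 0.25.
ζωₙ = 2/2 = 1, so ω_d = ωₙ√(1−ζ²) = √(ωₙ² − (ζωₙ)²) = √(16 − 1²) = √15 ≈ 3.873 rad/s.

ω_d ≈ 3.873 rad/s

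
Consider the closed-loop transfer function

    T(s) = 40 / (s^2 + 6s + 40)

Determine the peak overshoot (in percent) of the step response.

%OS ≈ 18.4%

Comparing s^2 + 6s + 40 to s^2 + 2ζωₙs + ωₙ²: ωₙ = √40 ≈ 6.325 rad/s and ζ = 6/(2·√40) ≈ 0.4743.
%OS = 100·exp(−πζ/√(1−ζ²)) = 100·exp(−π·0.4743/√(1−0.4743²)) ≈ 18.4%.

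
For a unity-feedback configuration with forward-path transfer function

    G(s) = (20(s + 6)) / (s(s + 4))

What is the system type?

Type 1

The denominator has 1 factor of s at the origin (free integrator), so this is a Type 1 system.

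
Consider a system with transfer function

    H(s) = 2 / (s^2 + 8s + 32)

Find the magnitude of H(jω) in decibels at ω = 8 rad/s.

Substitute s = j8: numerator = 2, denominator = -32 + j64.
|H(j8)| = |2| / |-32 + j64| = 2 / 71.554 ≈ 0.02795.
In decibels: 20·log₁₀(0.02795) ≈ -31.1 dB.

|H(j8)|_dB ≈ -31.1 dB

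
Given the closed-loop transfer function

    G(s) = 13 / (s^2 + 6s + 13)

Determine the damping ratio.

Compare the denominator to the standard form s^2 + 2ζωₙs + ωₙ².
ωₙ² = 13, so ωₙ = √13 ≈ 3.606 rad/s.
2ζωₙ = 6, so ζ = 6/(2·√13) ≈ 0.8321.
With ζ = 0.8321 the response is underdamped.

ζ ≈ 0.8321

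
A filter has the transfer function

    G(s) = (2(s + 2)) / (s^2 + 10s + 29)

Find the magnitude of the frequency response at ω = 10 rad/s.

Substitute s = j10: numerator = 4 + j20, denominator = -71 + j100.
|G(j10)| = |4 + j20| / |-71 + j100| = 20.396 / 122.64 ≈ 0.1663.

|G(j10)| ≈ 0.1663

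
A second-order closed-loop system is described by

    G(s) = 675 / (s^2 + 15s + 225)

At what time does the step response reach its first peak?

t_p ≈ 0.2418 s

Comparing s^2 + 15s + 225 to s^2 + 2ζωₙs + ωₙ²: ωₙ = 15 rad/s and ζ = 15/(2·15) = 0.5.
ζωₙ = 15/2 = 7.5, so ω_d = ωₙ√(1−ζ²) = √(ωₙ² − (ζωₙ)²) = √(225 − 7.5²) = √168.75 ≈ 12.99 rad/s.
t_p = π/ω_d = π/12.99 ≈ 0.2418 s.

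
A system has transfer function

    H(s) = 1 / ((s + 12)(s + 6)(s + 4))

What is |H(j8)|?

|H(j8)| ≈ 0.0007752

Substitute s = j8: numerator = 1, denominator = -1120 + j640.
|H(j8)| = |1| / |-1120 + j640| = 1 / 1290.0 ≈ 0.0007752.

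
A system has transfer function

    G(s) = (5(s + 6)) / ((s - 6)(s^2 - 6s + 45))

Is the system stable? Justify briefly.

unstable

The poles can be read from the denominator factors: s = 6, 3 ± 6j.
Since the pole(s) at s = 6, 3 ± 6j lie in the right half-plane, the system is unstable.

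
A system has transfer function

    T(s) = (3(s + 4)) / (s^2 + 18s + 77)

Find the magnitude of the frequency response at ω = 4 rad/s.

Substitute s = j4: numerator = 12 + j12, denominator = 61 + j72.
|T(j4)| = |12 + j12| / |61 + j72| = 16.971 / 94.366 ≈ 0.1798.

|T(j4)| ≈ 0.1798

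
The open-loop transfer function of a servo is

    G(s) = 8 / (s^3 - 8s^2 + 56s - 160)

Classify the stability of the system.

The denominator s^3 - 8s^2 + 56s - 160 factors as (s^2 - 4s + 40)(s - 4), giving poles at s = 2 + 6j, 2 - 6j, 4.
Since the pole(s) at s = 2 + 6j, 2 - 6j, 4 lie in the right half-plane, the system is unstable.

unstable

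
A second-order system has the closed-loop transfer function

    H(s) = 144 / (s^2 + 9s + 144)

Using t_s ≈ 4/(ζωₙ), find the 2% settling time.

t_s ≈ 0.8889 s

Comparing s^2 + 9s + 144 to s^2 + 2ζωₙs + ωₙ²: ωₙ = 12 rad/s and ζ = 9/(2·12) = 0.375.
ζωₙ = 9/2 = 4.5, so t_s ≈ 4/(ζωₙ) = 4/4.5 ≈ 0.8889 s.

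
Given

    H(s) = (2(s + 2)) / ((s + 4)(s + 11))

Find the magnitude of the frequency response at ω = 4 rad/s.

|H(j4)| ≈ 0.1351

Substitute s = j4: numerator = 4 + j8, denominator = 28 + j60.
|H(j4)| = |4 + j8| / |28 + j60| = 8.9443 / 66.212 ≈ 0.1351.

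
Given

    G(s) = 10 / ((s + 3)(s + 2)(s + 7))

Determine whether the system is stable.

The poles can be read from the denominator factors: s = -3, -2, -7.
Since all poles lie strictly in the left half-plane, the system is stable.

stable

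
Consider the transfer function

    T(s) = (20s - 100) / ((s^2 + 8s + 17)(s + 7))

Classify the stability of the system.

The poles can be read from the denominator factors: s = -4 + j, -4 - j, -7.
Since all poles lie strictly in the left half-plane, the system is stable.

stable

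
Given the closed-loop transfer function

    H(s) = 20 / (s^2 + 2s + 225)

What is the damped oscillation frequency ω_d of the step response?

ω_d ≈ 14.97 rad/s

Comparing s^2 + 2s + 225 to s^2 + 2ζωₙs + ωₙ²: ωₙ = 15 rad/s and ζ = 2/(2·15) ≈ 0.06667.
ζωₙ = 2/2 = 1, so ω_d = ωₙ√(1−ζ²) = √(ωₙ² − (ζωₙ)²) = √(225 − 1²) = √224 ≈ 14.97 rad/s.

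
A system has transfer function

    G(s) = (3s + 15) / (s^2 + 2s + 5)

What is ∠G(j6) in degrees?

∠G(j6) ≈ -108.6°

At s = j6: numerator = 15 + j18, denominator = -31 + j12.
∠G = ∠num − ∠den = 50.194° − (158.84°) = -108.6°.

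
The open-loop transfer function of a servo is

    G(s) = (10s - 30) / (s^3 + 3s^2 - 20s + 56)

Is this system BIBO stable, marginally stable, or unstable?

unstable

The denominator s^3 + 3s^2 - 20s + 56 factors as (s^2 - 4s + 8)(s + 7), giving poles at s = 2 ± 2j, -7.
Since the pole(s) at s = 2 ± 2j lie in the right half-plane, the system is unstable.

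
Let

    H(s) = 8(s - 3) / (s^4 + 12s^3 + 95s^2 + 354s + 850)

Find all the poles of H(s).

s = -3 + 5j, -3 - 5j, -3 + 4j, -3 - 4j

The poles are the roots of the denominator s^4 + 12s^3 + 95s^2 + 354s + 850 = 0.
No real roots exist; factor into two real quadratics: (s^2 + 6s + 34)(s^2 + 6s + 25) = 0.
Each quadratic gives a conjugate pair via the quadratic formula.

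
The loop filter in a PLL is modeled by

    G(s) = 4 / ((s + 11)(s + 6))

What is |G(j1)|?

|G(j1)| ≈ 0.05954

Substitute s = j1: numerator = 4, denominator = 65 + j17.
|G(j1)| = |4| / |65 + j17| = 4 / 67.186 ≈ 0.05954.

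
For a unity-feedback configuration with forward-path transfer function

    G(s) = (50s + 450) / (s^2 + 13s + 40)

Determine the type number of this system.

Type 0

The denominator has no factor of s at the origin — no free integrator — so this is a Type 0 system.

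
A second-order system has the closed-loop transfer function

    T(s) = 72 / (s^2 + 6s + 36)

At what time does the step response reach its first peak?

Comparing s^2 + 6s + 36 to s^2 + 2ζωₙs + ωₙ²: ωₙ = 6 rad/s and ζ = 6/(2·6) = 0.5.
ζωₙ = 6/2 = 3, so ω_d = ωₙ√(1−ζ²) = √(ωₙ² − (ζωₙ)²) = √(36 − 3²) = √27 ≈ 5.196 rad/s.
t_p = π/ω_d = π/5.196 ≈ 0.6046 s.

t_p ≈ 0.6046 s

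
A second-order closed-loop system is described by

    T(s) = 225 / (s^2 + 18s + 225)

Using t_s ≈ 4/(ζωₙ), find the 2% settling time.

Comparing s^2 + 18s + 225 to s^2 + 2ζωₙs + ωₙ²: ωₙ = 15 rad/s and ζ = 18/(2·15) = 0.6.
ζωₙ = 18/2 = 9, so t_s ≈ 4/(ζωₙ) = 4/9 ≈ 0.4444 s.

t_s ≈ 0.4444 s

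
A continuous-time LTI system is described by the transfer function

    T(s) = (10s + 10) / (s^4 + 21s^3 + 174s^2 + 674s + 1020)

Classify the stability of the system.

The denominator s^4 + 21s^3 + 174s^2 + 674s + 1020 factors as (s + 6)(s + 5)(s^2 + 10s + 34), giving poles at s = -6, -5, -5 ± 3j.
Since all poles lie strictly in the left half-plane, the system is stable.

stable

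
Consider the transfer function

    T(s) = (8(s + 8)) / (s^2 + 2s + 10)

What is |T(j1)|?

Substitute s = j1: numerator = 64 + j8, denominator = 9 + j2.
|T(j1)| = |64 + j8| / |9 + j2| = 64.498 / 9.2195 ≈ 6.996.

|T(j1)| ≈ 6.996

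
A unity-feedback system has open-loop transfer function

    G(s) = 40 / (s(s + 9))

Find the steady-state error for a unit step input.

e_ss = 0

G(s) has one pole at the origin.
This is a Type 1 system; for a step input the steady-state error is zero.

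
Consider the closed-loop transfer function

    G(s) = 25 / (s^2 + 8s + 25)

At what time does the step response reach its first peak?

Comparing s^2 + 8s + 25 to s^2 + 2ζωₙs + ωₙ²: ωₙ = 5 rad/s and ζ = 8/(2·5) = 0.8.
ζωₙ = 8/2 = 4, so ω_d = ωₙ√(1−ζ²) = √(ωₙ² − (ζωₙ)²) = √(25 − 4²) = √9 = 3 rad/s.
t_p = π/ω_d = π/3 ≈ 1.047 s.

t_p ≈ 1.047 s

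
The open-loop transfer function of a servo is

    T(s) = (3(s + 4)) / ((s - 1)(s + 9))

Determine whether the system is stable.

unstable

The poles can be read from the denominator factors: s = 1, -9.
Since the pole(s) at s = 1 lie in the right half-plane, the system is unstable.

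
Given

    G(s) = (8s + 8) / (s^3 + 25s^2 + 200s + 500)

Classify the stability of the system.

stable

The denominator s^3 + 25s^2 + 200s + 500 factors as (s + 5)(s + 10)^2, giving poles at s = -5, -10, -10.
Since all poles lie strictly in the left half-plane, the system is stable.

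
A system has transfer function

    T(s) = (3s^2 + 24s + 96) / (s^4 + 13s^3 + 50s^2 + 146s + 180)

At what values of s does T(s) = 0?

s = -4 + 4j, -4 - 4j

Set the numerator to zero: 3s^2 + 24s + 96 = 0, i.e. 3·(s^2 + 8s + 32) = 0.
Factoring: (s^2 + 8s + 32) = 0.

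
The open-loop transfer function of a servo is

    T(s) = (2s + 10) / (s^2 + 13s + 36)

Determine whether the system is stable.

The denominator s^2 + 13s + 36 factors as (s + 9)(s + 4), giving poles at s = -9, -4.
Since all poles lie strictly in the left half-plane, the system is stable.

stable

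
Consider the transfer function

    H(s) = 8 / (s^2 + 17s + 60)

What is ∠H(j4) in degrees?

∠H(j4) ≈ -57.09°

At s = j4: numerator = 8, denominator = 44 + j68.
∠H = ∠num − ∠den = 0° − (57.095°) = -57.09°.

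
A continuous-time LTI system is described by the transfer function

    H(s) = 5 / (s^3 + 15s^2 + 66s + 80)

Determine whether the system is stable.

The denominator s^3 + 15s^2 + 66s + 80 factors as (s + 5)(s + 8)(s + 2), giving poles at s = -5, -8, -2.
Since all poles lie strictly in the left half-plane, the system is stable.

stable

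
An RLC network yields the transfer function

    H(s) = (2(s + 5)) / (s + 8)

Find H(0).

H(0) = 5/4 ≈ 1.250

Set s = 0: H(0) = (10) / (8) = 5/4.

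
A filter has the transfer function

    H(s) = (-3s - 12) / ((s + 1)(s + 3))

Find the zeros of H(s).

Set the numerator to zero: -3s - 12 = 0, i.e. -3·(s + 4) = 0.
So s = -4.

s = -4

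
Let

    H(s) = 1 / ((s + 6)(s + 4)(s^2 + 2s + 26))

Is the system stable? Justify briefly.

The poles can be read from the denominator factors: s = -6, -4, -1 ± 5j.
Since all poles lie strictly in the left half-plane, the system is stable.

stable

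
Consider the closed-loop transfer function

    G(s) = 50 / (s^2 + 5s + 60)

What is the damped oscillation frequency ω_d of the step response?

Comparing s^2 + 5s + 60 to s^2 + 2ζωₙs + ωₙ²: ωₙ = √60 ≈ 7.746 rad/s and ζ = 5/(2·√60) ≈ 0.3227.
ζωₙ = 5/2 = 2.5, so ω_d = ωₙ√(1−ζ²) = √(ωₙ² − (ζωₙ)²) = √(60 − 2.5²) = √53.75 ≈ 7.331 rad/s.

ω_d ≈ 7.331 rad/s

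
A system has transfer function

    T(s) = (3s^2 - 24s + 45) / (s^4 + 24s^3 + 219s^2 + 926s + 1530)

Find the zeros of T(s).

s = 5, 3

Set the numerator to zero: 3s^2 - 24s + 45 = 0, i.e. 3·(s^2 - 8s + 15) = 0.
Factoring: (s - 5)(s - 3) = 0.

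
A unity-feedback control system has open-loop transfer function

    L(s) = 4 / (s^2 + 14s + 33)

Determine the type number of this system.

The denominator has no factor of s at the origin — no free integrator — so this is a Type 0 system.

Type 0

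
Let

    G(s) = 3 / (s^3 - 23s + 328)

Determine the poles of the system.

s = 4 + 5j, 4 - 5j, -8

The poles are the roots of the denominator s^3 - 23s + 328 = 0.
Trying s = -8: the polynomial evaluates to 0, so (s + 8) is a factor.
Dividing out leaves s^2 - 8s + 41 = 0.
The quadratic formula then gives s = 4 ± 5j.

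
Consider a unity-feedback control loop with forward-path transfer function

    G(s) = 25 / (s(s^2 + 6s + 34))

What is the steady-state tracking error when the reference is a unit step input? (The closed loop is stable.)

G(s) has one pole at the origin.
This is a Type 1 system; for a step input the steady-state error is zero.

e_ss = 0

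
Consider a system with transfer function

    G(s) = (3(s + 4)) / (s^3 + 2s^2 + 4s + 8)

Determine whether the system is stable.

The denominator s^3 + 2s^2 + 4s + 8 factors as (s^2 + 4)(s + 2), giving poles at s = 2j, -2j, -2.
Since the simple pole(s) at s = 2j, -2j lie on the jω-axis with none in the right half-plane, the system is marginally stable.

marginally stable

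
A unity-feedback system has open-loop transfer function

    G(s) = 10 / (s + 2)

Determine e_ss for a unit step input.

e_ss = 0.1667

G(s) has no poles at the origin.
This is a Type 0 system. Kp = lim_{s→0} G(s) = 10/2 = 5.
e_ss = 1/(1 + Kp) = 1/(1 + 5) = 1/6 ≈ 0.1667.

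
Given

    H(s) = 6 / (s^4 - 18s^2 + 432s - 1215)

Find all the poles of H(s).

s = 3, 3 + 6j, 3 - 6j, -9

The poles are the roots of the denominator s^4 - 18s^2 + 432s - 1215 = 0.
Trying s = 3: the polynomial evaluates to 0, so (s - 3) is a factor.
Dividing out leaves s^3 + 3s^2 - 9s + 405 = 0.
This factors further as (s^2 - 6s + 45)(s + 9) = 0.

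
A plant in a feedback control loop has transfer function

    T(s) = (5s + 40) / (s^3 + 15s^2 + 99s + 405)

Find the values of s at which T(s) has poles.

s = -3 ± 6j, -9

The poles are the roots of the denominator s^3 + 15s^2 + 99s + 405 = 0.
Trying s = -9: the polynomial evaluates to 0, so (s + 9) is a factor.
Dividing out leaves s^2 + 6s + 45 = 0.
The quadratic formula then gives s = -3 ± 6j.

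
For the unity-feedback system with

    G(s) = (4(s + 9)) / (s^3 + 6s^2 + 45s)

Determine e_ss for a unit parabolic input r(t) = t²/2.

e_ss = ∞

G(s) has one pole at the origin.
This is a Type 1 system; Ka = lim_{s→0} s^2·G(s) = 0, so the steady-state error for a parabola input is infinite.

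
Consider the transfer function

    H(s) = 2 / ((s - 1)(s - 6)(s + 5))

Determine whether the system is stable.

unstable

The poles can be read from the denominator factors: s = 1, 6, -5.
Since the pole(s) at s = 1, 6 lie in the right half-plane, the system is unstable.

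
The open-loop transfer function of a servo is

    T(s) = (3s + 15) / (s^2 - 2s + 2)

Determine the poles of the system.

s = 1 ± j

The poles are the roots of the denominator s^2 - 2s + 2 = 0.
Using the quadratic formula: s = (2 ± √(-4))/2 = 1 ± 1j.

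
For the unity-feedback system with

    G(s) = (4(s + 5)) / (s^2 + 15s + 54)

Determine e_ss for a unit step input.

e_ss = 0.7297

G(s) has no poles at the origin.
This is a Type 0 system. Kp = lim_{s→0} G(s) = 20/54 = 10/27.
e_ss = 1/(1 + Kp) = 1/(1 + 10/27) = 27/37 ≈ 0.7297.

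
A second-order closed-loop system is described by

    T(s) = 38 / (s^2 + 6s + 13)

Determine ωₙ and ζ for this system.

Compare the denominator to the standard form s^2 + 2ζωₙs + ωₙ².
ωₙ² = 13, so ωₙ = √13 ≈ 3.606 rad/s.
2ζωₙ = 6, so ζ = 6/(2·√13) ≈ 0.8321.
With ζ = 0.8321 the response is underdamped.

ωₙ ≈ 3.606 rad/s, ζ ≈ 0.8321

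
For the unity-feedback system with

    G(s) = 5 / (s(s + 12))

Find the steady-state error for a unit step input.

e_ss = 0

G(s) has one pole at the origin.
This is a Type 1 system; for a step input the steady-state error is zero.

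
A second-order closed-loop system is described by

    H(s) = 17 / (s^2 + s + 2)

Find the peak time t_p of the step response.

t_p ≈ 2.375 s

Comparing s^2 + s + 2 to s^2 + 2ζωₙs + ωₙ²: ωₙ = √2 ≈ 1.414 rad/s and ζ = 1/(2·√2) ≈ 0.3536.
ζωₙ = 1/2 = 0.5, so ω_d = ωₙ√(1−ζ²) = √(ωₙ² − (ζωₙ)²) = √(2 − 0.5²) = √1.75 ≈ 1.323 rad/s.
t_p = π/ω_d = π/1.323 ≈ 2.375 s.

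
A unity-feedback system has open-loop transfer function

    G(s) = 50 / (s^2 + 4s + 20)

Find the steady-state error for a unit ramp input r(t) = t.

G(s) has no poles at the origin.
This is a Type 0 system; Kv = lim_{s→0} s·G(s) = 0, so the steady-state error for a ramp input is infinite.

e_ss = ∞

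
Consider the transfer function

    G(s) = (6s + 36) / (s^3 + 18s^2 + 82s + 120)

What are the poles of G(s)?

The poles are the roots of the denominator s^3 + 18s^2 + 82s + 120 = 0.
Trying s = -12: the polynomial evaluates to 0, so (s + 12) is a factor.
Dividing out leaves s^2 + 6s + 10 = 0.
The quadratic formula then gives s = -3 ± 1j.

s = -3 ± j, -12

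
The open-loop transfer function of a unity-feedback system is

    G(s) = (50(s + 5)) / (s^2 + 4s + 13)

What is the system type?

Type 0

The denominator has no factor of s at the origin — no free integrator — so this is a Type 0 system.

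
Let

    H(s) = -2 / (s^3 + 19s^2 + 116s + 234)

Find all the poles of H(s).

The poles are the roots of the denominator s^3 + 19s^2 + 116s + 234 = 0.
Trying s = -9: the polynomial evaluates to 0, so (s + 9) is a factor.
Dividing out leaves s^2 + 10s + 26 = 0.
The quadratic formula then gives s = -5 ± 1j.

s = -5 + j, -5 - j, -9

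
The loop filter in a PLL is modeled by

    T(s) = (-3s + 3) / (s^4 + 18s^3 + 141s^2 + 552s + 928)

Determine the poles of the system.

The poles are the roots of the denominator s^4 + 18s^3 + 141s^2 + 552s + 928 = 0.
No real roots exist; factor into two real quadratics: (s^2 + 10s + 29)(s^2 + 8s + 32) = 0.
Each quadratic gives a conjugate pair via the quadratic formula.

s = -5 + 2j, -5 - 2j, -4 + 4j, -4 - 4j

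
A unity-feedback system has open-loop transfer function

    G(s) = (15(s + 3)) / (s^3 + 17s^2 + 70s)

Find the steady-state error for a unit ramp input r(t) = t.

e_ss = 1.556

G(s) has one pole at the origin.
This is a Type 1 system. Kv = lim_{s→0} s·G(s) = 45/70 = 9/14.
e_ss = 1/Kv = 1/(9/14) = 14/9 ≈ 1.556.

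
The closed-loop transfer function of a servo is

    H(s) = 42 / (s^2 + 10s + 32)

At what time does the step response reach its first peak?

t_p ≈ 1.187 s

Comparing s^2 + 10s + 32 to s^2 + 2ζωₙs + ωₙ²: ωₙ = √32 ≈ 5.657 rad/s and ζ = 10/(2·√32) ≈ 0.8839.
ζωₙ = 10/2 = 5, so ω_d = ωₙ√(1−ζ²) = √(ωₙ² − (ζωₙ)²) = √(32 − 5²) = √7 ≈ 2.646 rad/s.
t_p = π/ω_d = π/2.646 ≈ 1.187 s.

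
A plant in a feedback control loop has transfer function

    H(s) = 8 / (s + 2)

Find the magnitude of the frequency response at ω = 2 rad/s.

|H(j2)| ≈ 2.828

Substitute s = j2: numerator = 8, denominator = 2 + j2.
|H(j2)| = |8| / |2 + j2| = 8 / 2.8284 ≈ 2.828.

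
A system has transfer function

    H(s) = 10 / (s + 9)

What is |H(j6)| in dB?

Substitute s = j6: numerator = 10, denominator = 9 + j6.
|H(j6)| = |10| / |9 + j6| = 10 / 10.817 ≈ 0.9245.
In decibels: 20·log₁₀(0.9245) ≈ -0.682 dB.

|H(j6)|_dB ≈ -0.682 dB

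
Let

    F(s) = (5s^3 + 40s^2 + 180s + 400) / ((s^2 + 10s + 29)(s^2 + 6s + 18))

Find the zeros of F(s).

Set the numerator to zero: 5s^3 + 40s^2 + 180s + 400 = 0, i.e. 5·(s^3 + 8s^2 + 36s + 80) = 0.
Factoring: (s^2 + 4s + 20)(s + 4) = 0.

s = -2 + 4j, -2 - 4j, -4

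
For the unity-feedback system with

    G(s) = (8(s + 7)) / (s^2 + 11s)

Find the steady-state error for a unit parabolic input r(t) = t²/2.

G(s) has one pole at the origin.
This is a Type 1 system; Ka = lim_{s→0} s^2·G(s) = 0, so the steady-state error for a parabola input is infinite.

e_ss = ∞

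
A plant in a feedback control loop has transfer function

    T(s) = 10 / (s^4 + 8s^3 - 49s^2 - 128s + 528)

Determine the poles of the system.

The poles are the roots of the denominator s^4 + 8s^3 - 49s^2 - 128s + 528 = 0.
Trying s = 4: the polynomial evaluates to 0, so (s - 4) is a factor.
Dividing out leaves s^3 + 12s^2 - s - 132 = 0.
This factors further as (s + 11)(s + 4)(s - 3) = 0.

s = 4, -11, -4, 3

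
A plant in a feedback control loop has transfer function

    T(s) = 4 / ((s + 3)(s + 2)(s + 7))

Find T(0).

T(0) = 2/21 ≈ 0.09524

Set s = 0: T(0) = (4) / (42) = 2/21.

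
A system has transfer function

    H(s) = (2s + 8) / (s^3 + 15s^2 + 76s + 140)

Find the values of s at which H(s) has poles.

The poles are the roots of the denominator s^3 + 15s^2 + 76s + 140 = 0.
Trying s = -7: the polynomial evaluates to 0, so (s + 7) is a factor.
Dividing out leaves s^2 + 8s + 20 = 0.
The quadratic formula then gives s = -4 ± 2j.

s = -4 ± 2j, -7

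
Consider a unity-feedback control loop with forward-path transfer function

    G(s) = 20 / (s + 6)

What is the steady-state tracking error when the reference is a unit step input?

G(s) has no poles at the origin.
This is a Type 0 system. Kp = lim_{s→0} G(s) = 20/6 = 10/3.
e_ss = 1/(1 + Kp) = 1/(1 + 10/3) = 3/13 ≈ 0.2308.

e_ss = 0.2308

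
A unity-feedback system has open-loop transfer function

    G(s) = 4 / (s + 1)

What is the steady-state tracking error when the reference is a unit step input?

G(s) has no poles at the origin.
This is a Type 0 system. Kp = lim_{s→0} G(s) = 4/1.
e_ss = 1/(1 + Kp) = 1/(1 + 4) = 1/5 ≈ 0.2000.

e_ss = 0.2000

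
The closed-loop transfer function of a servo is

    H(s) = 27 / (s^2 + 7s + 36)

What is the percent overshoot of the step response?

Comparing s^2 + 7s + 36 to s^2 + 2ζωₙs + ωₙ²: ωₙ = 6 rad/s and ζ = 7/(2·6) ≈ 0.5833.
%OS = 100·exp(−πζ/√(1−ζ²)) = 100·exp(−π·0.5833/√(1−0.5833²)) ≈ 10.5%.

%OS ≈ 10.5%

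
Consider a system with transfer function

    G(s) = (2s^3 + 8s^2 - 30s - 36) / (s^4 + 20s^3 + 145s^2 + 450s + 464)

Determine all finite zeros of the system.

s = -6, -1, 3

Set the numerator to zero: 2s^3 + 8s^2 - 30s - 36 = 0, i.e. 2·(s^3 + 4s^2 - 15s - 18) = 0.
Factoring: (s + 6)(s + 1)(s - 3) = 0.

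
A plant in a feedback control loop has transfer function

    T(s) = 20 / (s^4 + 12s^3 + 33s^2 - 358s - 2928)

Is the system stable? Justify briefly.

unstable

The denominator s^4 + 12s^3 + 33s^2 - 358s - 2928 factors as (s^2 + 10s + 61)(s - 6)(s + 8), giving poles at s = -5 ± 6j, 6, -8.
Since the pole(s) at s = 6 lie in the right half-plane, the system is unstable.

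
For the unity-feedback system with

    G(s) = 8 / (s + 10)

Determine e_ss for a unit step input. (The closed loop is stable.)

e_ss = 0.5556

G(s) has no poles at the origin.
This is a Type 0 system. Kp = lim_{s→0} G(s) = 8/10 = 4/5.
e_ss = 1/(1 + Kp) = 1/(1 + 4/5) = 5/9 ≈ 0.5556.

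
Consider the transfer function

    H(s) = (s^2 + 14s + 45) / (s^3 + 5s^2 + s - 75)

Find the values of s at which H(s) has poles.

The poles are the roots of the denominator s^3 + 5s^2 + s - 75 = 0.
Trying s = 3: the polynomial evaluates to 0, so (s - 3) is a factor.
Dividing out leaves s^2 + 8s + 25 = 0.
The quadratic formula then gives s = -4 ± 3j.

s = -4 + 3j, -4 - 3j, 3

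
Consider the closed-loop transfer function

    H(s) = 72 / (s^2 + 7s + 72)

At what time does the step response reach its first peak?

t_p ≈ 0.4064 s

Comparing s^2 + 7s + 72 to s^2 + 2ζωₙs + ωₙ²: ωₙ = √72 ≈ 8.485 rad/s and ζ = 7/(2·√72) ≈ 0.4125.
ζωₙ = 7/2 = 3.5, so ω_d = ωₙ√(1−ζ²) = √(ωₙ² − (ζωₙ)²) = √(72 − 3.5²) = √59.75 ≈ 7.730 rad/s.
t_p = π/ω_d = π/7.730 ≈ 0.4064 s.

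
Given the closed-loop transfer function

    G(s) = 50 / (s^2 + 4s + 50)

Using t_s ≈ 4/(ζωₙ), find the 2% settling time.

Comparing s^2 + 4s + 50 to s^2 + 2ζωₙs + ωₙ²: ωₙ = √50 ≈ 7.071 rad/s and ζ = 4/(2·√50) ≈ 0.2828.
ζωₙ = 4/2 = 2, so t_s ≈ 4/(ζωₙ) = 4/2 = 2 s.

t_s ≈ 2 s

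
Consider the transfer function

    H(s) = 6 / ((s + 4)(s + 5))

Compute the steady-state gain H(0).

H(0) = 3/10 ≈ 0.3000

At s = 0 each factor (s + a) contributes a and each (s^2 + bs + c) contributes c.
H(0) = 6·1 / ((4) · (5)) = 6/20 = 3/10.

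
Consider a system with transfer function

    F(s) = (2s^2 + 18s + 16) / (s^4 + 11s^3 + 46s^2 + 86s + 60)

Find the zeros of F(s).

s = -1, -8

Set the numerator to zero: 2s^2 + 18s + 16 = 0, i.e. 2·(s^2 + 9s + 8) = 0.
Factoring: (s + 1)(s + 8) = 0.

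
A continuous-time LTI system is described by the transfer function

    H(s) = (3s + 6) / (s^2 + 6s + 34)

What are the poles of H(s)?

The poles are the roots of the denominator s^2 + 6s + 34 = 0.
Using the quadratic formula: s = (-6 ± √(-100))/2 = -3 ± 5j.

s = -3 ± 5j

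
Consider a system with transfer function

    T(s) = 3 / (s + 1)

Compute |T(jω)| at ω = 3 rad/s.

Substitute s = j3: numerator = 3, denominator = 1 + j3.
|T(j3)| = |3| / |1 + j3| = 3 / 3.1623 ≈ 0.9487.

|T(j3)| ≈ 0.9487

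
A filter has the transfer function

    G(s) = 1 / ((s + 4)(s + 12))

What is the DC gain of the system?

G(0) = 1/48 ≈ 0.02083

Set s = 0: G(0) = (1) / (48) = 1/48.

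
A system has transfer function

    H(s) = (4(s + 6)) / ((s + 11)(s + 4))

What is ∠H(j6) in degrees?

At s = j6: numerator = 24 + j24, denominator = 8 + j90.
∠H = ∠num − ∠den = 45° − (84.920°) = -39.92°.

∠H(j6) ≈ -39.92°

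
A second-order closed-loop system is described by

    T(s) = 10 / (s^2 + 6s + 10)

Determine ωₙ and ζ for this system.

Compare the denominator to the standard form s^2 + 2ζωₙs + ωₙ².
ωₙ² = 10, so ωₙ = √10 ≈ 3.162 rad/s.
2ζωₙ = 6, so ζ = 6/(2·√10) ≈ 0.9487.

ωₙ ≈ 3.162 rad/s, ζ ≈ 0.9487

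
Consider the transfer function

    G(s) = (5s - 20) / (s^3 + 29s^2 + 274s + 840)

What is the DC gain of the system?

G(0) = -1/42 ≈ -0.02381

Set s = 0: G(0) = (-20) / (840) = -1/42.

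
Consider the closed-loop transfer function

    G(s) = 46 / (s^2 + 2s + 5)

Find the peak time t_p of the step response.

Comparing s^2 + 2s + 5 to s^2 + 2ζωₙs + ωₙ²: ωₙ = √5 ≈ 2.236 rad/s and ζ = 2/(2·√5) ≈ 0.4472.
ζωₙ = 2/2 = 1, so ω_d = ωₙ√(1−ζ²) = √(ωₙ² − (ζωₙ)²) = √(5 − 1²) = √4 = 2 rad/s.
t_p = π/ω_d = π/2 ≈ 1.571 s.

t_p ≈ 1.571 s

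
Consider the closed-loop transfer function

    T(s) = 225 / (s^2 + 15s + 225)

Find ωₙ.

Compare the denominator to the standard form s^2 + 2ζωₙs + ωₙ².
ωₙ² = 225, so ωₙ = 15 rad/s.

ωₙ = 15 rad/s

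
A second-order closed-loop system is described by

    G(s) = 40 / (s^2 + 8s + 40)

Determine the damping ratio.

ζ ≈ 0.6325

Compare the denominator to the standard form s^2 + 2ζωₙs + ωₙ².
ωₙ² = 40, so ωₙ = √40 ≈ 6.325 rad/s.
2ζωₙ = 8, so ζ = 8/(2·√40) ≈ 0.6325.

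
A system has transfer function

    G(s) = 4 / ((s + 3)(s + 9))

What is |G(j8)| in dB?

|G(j8)|_dB ≈ -28.2 dB

Substitute s = j8: numerator = 4, denominator = -37 + j96.
|G(j8)| = |4| / |-37 + j96| = 4 / 102.88 ≈ 0.03888.
In decibels: 20·log₁₀(0.03888) ≈ -28.2 dB.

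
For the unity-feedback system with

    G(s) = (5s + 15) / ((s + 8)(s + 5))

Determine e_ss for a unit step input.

e_ss = 0.7273

G(s) has no poles at the origin.
This is a Type 0 system. Kp = lim_{s→0} G(s) = 15/40 = 3/8.
e_ss = 1/(1 + Kp) = 1/(1 + 3/8) = 8/11 ≈ 0.7273.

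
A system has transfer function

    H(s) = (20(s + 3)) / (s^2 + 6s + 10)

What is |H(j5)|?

Substitute s = j5: numerator = 60 + j100, denominator = -15 + j30.
|H(j5)| = |60 + j100| / |-15 + j30| = 116.62 / 33.541 ≈ 3.477.

|H(j5)| ≈ 3.477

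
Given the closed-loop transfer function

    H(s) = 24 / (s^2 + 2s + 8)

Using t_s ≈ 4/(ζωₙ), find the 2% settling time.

Comparing s^2 + 2s + 8 to s^2 + 2ζωₙs + ωₙ²: ωₙ = √8 ≈ 2.828 rad/s and ζ = 2/(2·√8) ≈ 0.3536.
ζωₙ = 2/2 = 1, so t_s ≈ 4/(ζωₙ) = 4/1 = 4 s.

t_s ≈ 4 s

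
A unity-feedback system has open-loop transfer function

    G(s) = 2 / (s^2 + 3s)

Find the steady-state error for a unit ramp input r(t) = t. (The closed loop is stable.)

e_ss = 1.500

G(s) has one pole at the origin.
This is a Type 1 system. Kv = lim_{s→0} s·G(s) = 2/3.
e_ss = 1/Kv = 1/(2/3) = 3/2 ≈ 1.500.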